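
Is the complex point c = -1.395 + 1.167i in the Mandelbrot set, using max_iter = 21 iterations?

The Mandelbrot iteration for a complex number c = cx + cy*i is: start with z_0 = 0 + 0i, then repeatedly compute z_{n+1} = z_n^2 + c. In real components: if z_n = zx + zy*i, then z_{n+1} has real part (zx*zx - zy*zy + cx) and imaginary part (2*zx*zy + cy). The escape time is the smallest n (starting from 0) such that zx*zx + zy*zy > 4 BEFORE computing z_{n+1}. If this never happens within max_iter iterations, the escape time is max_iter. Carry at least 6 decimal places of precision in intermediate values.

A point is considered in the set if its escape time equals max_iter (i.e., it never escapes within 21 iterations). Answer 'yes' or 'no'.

z_0 = 0 + 0i, c = -1.3950 + 1.1670i
Iter 1: z = -1.3950 + 1.1670i, |z|^2 = 3.3079
Iter 2: z = -0.8109 + -2.0889i, |z|^2 = 5.0211
Escaped at iteration 2

Answer: no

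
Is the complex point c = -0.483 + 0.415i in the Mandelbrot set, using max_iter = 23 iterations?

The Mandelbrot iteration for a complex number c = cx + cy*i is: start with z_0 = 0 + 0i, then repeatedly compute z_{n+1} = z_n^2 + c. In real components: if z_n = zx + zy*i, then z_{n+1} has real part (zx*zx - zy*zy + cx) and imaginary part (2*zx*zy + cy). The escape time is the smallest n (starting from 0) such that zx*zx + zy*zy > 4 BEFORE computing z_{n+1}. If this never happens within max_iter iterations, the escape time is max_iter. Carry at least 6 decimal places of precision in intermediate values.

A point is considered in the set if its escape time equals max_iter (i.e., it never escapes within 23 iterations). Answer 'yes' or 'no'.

Answer: yes

Derivation:
z_0 = 0 + 0i, c = -0.4830 + 0.4150i
Iter 1: z = -0.4830 + 0.4150i, |z|^2 = 0.4055
Iter 2: z = -0.4219 + 0.0141i, |z|^2 = 0.1782
Iter 3: z = -0.3052 + 0.4031i, |z|^2 = 0.2556
Iter 4: z = -0.5524 + 0.1690i, |z|^2 = 0.3337
Iter 5: z = -0.2065 + 0.2283i, |z|^2 = 0.0948
Iter 6: z = -0.4925 + 0.3207i, |z|^2 = 0.3454
Iter 7: z = -0.3433 + 0.0991i, |z|^2 = 0.1277
Iter 8: z = -0.3750 + 0.3470i, |z|^2 = 0.2610
Iter 9: z = -0.4628 + 0.1548i, |z|^2 = 0.2381
Iter 10: z = -0.2928 + 0.2717i, |z|^2 = 0.1596
Iter 11: z = -0.4711 + 0.2559i, |z|^2 = 0.2874
Iter 12: z = -0.3265 + 0.1739i, |z|^2 = 0.1369
Iter 13: z = -0.4066 + 0.3014i, |z|^2 = 0.2562
Iter 14: z = -0.4085 + 0.1699i, |z|^2 = 0.1957
Iter 15: z = -0.3450 + 0.2762i, |z|^2 = 0.1953
Iter 16: z = -0.4403 + 0.2244i, |z|^2 = 0.2442
Iter 17: z = -0.3395 + 0.2174i, |z|^2 = 0.1625
Iter 18: z = -0.4150 + 0.2674i, |z|^2 = 0.2437
Iter 19: z = -0.3823 + 0.1931i, |z|^2 = 0.1834
Iter 20: z = -0.3741 + 0.2674i, |z|^2 = 0.2115
Iter 21: z = -0.4145 + 0.2149i, |z|^2 = 0.2180
Iter 22: z = -0.3574 + 0.2368i, |z|^2 = 0.1838
Did not escape in 23 iterations → in set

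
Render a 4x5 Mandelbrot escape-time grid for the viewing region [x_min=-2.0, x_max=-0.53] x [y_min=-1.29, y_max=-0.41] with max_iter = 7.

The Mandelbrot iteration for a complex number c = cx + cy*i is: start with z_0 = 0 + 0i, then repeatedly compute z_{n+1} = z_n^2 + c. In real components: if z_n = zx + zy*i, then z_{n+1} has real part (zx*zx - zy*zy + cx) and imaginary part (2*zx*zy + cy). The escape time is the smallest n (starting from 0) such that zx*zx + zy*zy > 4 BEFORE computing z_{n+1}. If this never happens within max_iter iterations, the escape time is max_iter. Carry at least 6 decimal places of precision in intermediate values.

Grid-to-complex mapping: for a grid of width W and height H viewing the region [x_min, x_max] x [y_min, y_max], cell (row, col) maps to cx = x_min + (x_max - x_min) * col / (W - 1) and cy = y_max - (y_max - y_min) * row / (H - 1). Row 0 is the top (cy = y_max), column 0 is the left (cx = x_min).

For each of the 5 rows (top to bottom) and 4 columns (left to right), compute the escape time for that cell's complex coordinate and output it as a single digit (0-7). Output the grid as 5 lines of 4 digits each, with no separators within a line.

Answer: 1467
1347
1334
1234
1223

Derivation:
(row=0, col=0): c = -2.0000 + -0.4100i → escape time 1
(row=0, col=1): c = -1.5100 + -0.4100i → escape time 4
(row=0, col=2): c = -1.0200 + -0.4100i → escape time 6
(row=0, col=3): c = -0.5300 + -0.4100i → escape time 7
(row=1, col=0): c = -2.0000 + -0.6300i → escape time 1
(row=1, col=1): c = -1.5100 + -0.6300i → escape time 3
(row=1, col=2): c = -1.0200 + -0.6300i → escape time 4
(row=1, col=3): c = -0.5300 + -0.6300i → escape time 7
(row=2, col=0): c = -2.0000 + -0.8500i → escape time 1
(row=2, col=1): c = -1.5100 + -0.8500i → escape time 3
(row=2, col=2): c = -1.0200 + -0.8500i → escape time 3
(row=2, col=3): c = -0.5300 + -0.8500i → escape time 4
(row=3, col=0): c = -2.0000 + -1.0700i → escape time 1
(row=3, col=1): c = -1.5100 + -1.0700i → escape time 2
(row=3, col=2): c = -1.0200 + -1.0700i → escape time 3
(row=3, col=3): c = -0.5300 + -1.0700i → escape time 4
(row=4, col=0): c = -2.0000 + -1.2900i → escape time 1
(row=4, col=1): c = -1.5100 + -1.2900i → escape time 2
(row=4, col=2): c = -1.0200 + -1.2900i → escape time 2
(row=4, col=3): c = -0.5300 + -1.2900i → escape time 3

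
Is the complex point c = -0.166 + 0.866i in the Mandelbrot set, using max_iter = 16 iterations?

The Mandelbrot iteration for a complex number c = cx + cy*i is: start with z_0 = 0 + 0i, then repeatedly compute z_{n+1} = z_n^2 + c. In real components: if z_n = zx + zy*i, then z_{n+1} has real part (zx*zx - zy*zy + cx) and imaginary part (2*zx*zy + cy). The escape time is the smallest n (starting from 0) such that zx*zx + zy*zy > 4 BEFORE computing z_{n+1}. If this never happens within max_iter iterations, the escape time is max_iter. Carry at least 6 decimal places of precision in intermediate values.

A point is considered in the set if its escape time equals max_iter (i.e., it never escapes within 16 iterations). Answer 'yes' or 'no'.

z_0 = 0 + 0i, c = -0.1660 + 0.8660i
Iter 1: z = -0.1660 + 0.8660i, |z|^2 = 0.7775
Iter 2: z = -0.8884 + 0.5785i, |z|^2 = 1.1239
Iter 3: z = 0.2886 + -0.1619i, |z|^2 = 0.1095
Iter 4: z = -0.1089 + 0.7726i, |z|^2 = 0.6087
Iter 5: z = -0.7510 + 0.6977i, |z|^2 = 1.0508
Iter 6: z = -0.0888 + -0.1820i, |z|^2 = 0.0410
Iter 7: z = -0.1912 + 0.8983i, |z|^2 = 0.8436
Iter 8: z = -0.9364 + 0.5224i, |z|^2 = 1.1498
Iter 9: z = 0.4380 + -0.1124i, |z|^2 = 0.2044
Iter 10: z = 0.0132 + 0.7676i, |z|^2 = 0.5893
Iter 11: z = -0.7550 + 0.8862i, |z|^2 = 1.3554
Iter 12: z = -0.3814 + -0.4721i, |z|^2 = 0.3684
Iter 13: z = -0.2434 + 1.2262i, |z|^2 = 1.5628
Iter 14: z = -1.6103 + 0.2690i, |z|^2 = 2.6653
Iter 15: z = 2.3546 + -0.0004i, |z|^2 = 5.5440
Escaped at iteration 15

Answer: no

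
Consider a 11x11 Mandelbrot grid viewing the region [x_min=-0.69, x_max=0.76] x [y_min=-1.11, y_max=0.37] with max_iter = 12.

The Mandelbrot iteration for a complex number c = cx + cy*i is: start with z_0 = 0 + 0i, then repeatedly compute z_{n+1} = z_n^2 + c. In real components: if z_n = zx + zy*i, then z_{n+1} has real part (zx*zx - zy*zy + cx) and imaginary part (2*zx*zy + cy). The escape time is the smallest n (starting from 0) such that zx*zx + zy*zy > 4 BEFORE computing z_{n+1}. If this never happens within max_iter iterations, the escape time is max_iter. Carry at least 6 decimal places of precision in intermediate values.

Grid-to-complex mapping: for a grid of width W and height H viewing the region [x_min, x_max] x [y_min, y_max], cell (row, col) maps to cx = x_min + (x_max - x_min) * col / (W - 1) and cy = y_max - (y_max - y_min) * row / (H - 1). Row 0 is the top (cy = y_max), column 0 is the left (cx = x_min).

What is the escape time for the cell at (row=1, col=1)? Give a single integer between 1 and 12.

z_0 = 0 + 0i, c = -0.5450 + 0.2220i
Iter 1: z = -0.5450 + 0.2220i, |z|^2 = 0.3463
Iter 2: z = -0.2973 + -0.0200i, |z|^2 = 0.0888
Iter 3: z = -0.4570 + 0.2339i, |z|^2 = 0.2636
Iter 4: z = -0.3908 + 0.0082i, |z|^2 = 0.1528
Iter 5: z = -0.3923 + 0.2156i, |z|^2 = 0.2004
Iter 6: z = -0.4376 + 0.0528i, |z|^2 = 0.1942
Iter 7: z = -0.3563 + 0.1758i, |z|^2 = 0.1579
Iter 8: z = -0.4489 + 0.0967i, |z|^2 = 0.2109
Iter 9: z = -0.3528 + 0.1351i, |z|^2 = 0.1428
Iter 10: z = -0.4388 + 0.1266i, |z|^2 = 0.2086
Iter 11: z = -0.3685 + 0.1109i, |z|^2 = 0.1481

Answer: 12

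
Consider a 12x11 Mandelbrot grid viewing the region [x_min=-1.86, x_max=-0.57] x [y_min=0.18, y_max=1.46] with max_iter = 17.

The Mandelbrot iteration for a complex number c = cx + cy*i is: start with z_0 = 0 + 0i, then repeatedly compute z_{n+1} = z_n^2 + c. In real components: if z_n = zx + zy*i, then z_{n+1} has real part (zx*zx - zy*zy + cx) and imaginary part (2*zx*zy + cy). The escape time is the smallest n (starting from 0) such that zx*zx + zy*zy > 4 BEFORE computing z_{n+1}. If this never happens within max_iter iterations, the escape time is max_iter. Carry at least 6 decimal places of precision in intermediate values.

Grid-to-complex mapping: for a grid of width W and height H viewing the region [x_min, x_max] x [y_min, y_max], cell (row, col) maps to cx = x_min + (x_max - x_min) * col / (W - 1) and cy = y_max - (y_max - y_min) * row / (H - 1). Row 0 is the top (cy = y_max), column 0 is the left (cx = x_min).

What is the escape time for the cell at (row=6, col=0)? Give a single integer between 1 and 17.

Answer: 2

Derivation:
z_0 = 0 + 0i, c = -1.8600 + 0.6920i
Iter 1: z = -1.8600 + 0.6920i, |z|^2 = 3.9385
Iter 2: z = 1.1207 + -1.8822i, |z|^2 = 4.7989
Escaped at iteration 2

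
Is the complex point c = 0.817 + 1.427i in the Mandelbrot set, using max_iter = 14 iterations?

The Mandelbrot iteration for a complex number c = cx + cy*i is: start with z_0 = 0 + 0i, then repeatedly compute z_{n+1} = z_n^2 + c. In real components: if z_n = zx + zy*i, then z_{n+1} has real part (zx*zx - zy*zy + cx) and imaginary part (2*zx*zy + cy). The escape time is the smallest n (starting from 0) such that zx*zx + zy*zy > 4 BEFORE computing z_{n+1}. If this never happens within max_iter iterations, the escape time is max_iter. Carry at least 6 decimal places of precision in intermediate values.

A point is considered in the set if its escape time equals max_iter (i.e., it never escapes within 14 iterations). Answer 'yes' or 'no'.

Answer: no

Derivation:
z_0 = 0 + 0i, c = 0.8170 + 1.4270i
Iter 1: z = 0.8170 + 1.4270i, |z|^2 = 2.7038
Iter 2: z = -0.5518 + 3.7587i, |z|^2 = 14.4325
Escaped at iteration 2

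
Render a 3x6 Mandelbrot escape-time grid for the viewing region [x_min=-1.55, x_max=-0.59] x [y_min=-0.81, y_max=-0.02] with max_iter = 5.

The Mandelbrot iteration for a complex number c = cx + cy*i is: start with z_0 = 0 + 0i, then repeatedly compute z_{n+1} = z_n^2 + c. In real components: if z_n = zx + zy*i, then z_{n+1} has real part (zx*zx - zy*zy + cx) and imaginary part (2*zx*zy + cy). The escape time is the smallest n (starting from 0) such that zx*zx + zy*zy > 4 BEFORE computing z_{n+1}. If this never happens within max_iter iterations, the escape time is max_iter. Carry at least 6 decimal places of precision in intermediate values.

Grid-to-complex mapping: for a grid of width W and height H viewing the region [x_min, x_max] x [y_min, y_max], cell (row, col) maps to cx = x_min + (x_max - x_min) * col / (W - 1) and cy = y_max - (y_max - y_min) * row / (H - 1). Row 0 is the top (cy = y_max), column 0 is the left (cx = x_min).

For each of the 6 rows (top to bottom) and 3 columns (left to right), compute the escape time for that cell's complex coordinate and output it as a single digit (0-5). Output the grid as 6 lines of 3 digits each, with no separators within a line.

(row=0, col=0): c = -1.5500 + -0.0200i → escape time 5
(row=0, col=1): c = -1.0700 + -0.0200i → escape time 5
(row=0, col=2): c = -0.5900 + -0.0200i → escape time 5
(row=1, col=0): c = -1.5500 + -0.1780i → escape time 5
(row=1, col=1): c = -1.0700 + -0.1780i → escape time 5
(row=1, col=2): c = -0.5900 + -0.1780i → escape time 5
(row=2, col=0): c = -1.5500 + -0.3360i → escape time 4
(row=2, col=1): c = -1.0700 + -0.3360i → escape time 5
(row=2, col=2): c = -0.5900 + -0.3360i → escape time 5
(row=3, col=0): c = -1.5500 + -0.4940i → escape time 3
(row=3, col=1): c = -1.0700 + -0.4940i → escape time 5
(row=3, col=2): c = -0.5900 + -0.4940i → escape time 5
(row=4, col=0): c = -1.5500 + -0.6520i → escape time 3
(row=4, col=1): c = -1.0700 + -0.6520i → escape time 4
(row=4, col=2): c = -0.5900 + -0.6520i → escape time 5
(row=5, col=0): c = -1.5500 + -0.8100i → escape time 3
(row=5, col=1): c = -1.0700 + -0.8100i → escape time 3
(row=5, col=2): c = -0.5900 + -0.8100i → escape time 4

Answer: 555
555
455
355
345
334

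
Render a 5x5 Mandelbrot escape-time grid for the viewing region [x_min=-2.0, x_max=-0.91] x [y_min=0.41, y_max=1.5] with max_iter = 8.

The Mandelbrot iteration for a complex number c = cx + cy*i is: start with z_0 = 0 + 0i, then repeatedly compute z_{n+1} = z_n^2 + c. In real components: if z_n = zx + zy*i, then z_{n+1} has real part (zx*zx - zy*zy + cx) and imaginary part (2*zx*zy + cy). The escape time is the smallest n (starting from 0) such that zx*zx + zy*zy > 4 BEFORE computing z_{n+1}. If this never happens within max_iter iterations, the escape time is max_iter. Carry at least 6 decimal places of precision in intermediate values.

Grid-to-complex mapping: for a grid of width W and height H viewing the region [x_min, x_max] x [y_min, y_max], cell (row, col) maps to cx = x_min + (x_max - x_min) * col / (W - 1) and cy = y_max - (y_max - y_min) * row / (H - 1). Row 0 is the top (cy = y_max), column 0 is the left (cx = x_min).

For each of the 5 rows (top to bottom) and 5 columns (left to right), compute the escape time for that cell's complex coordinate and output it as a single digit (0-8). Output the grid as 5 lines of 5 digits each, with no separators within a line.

(row=0, col=0): c = -2.0000 + 1.5000i → escape time 1
(row=0, col=1): c = -1.7275 + 1.5000i → escape time 1
(row=0, col=2): c = -1.4550 + 1.5000i → escape time 1
(row=0, col=3): c = -1.1825 + 1.5000i → escape time 2
(row=0, col=4): c = -0.9100 + 1.5000i → escape time 2
(row=1, col=0): c = -2.0000 + 1.2275i → escape time 1
(row=1, col=1): c = -1.7275 + 1.2275i → escape time 1
(row=1, col=2): c = -1.4550 + 1.2275i → escape time 2
(row=1, col=3): c = -1.1825 + 1.2275i → escape time 2
(row=1, col=4): c = -0.9100 + 1.2275i → escape time 3
(row=2, col=0): c = -2.0000 + 0.9550i → escape time 1
(row=2, col=1): c = -1.7275 + 0.9550i → escape time 2
(row=2, col=2): c = -1.4550 + 0.9550i → escape time 3
(row=2, col=3): c = -1.1825 + 0.9550i → escape time 3
(row=2, col=4): c = -0.9100 + 0.9550i → escape time 3
(row=3, col=0): c = -2.0000 + 0.6825i → escape time 1
(row=3, col=1): c = -1.7275 + 0.6825i → escape time 3
(row=3, col=2): c = -1.4550 + 0.6825i → escape time 3
(row=3, col=3): c = -1.1825 + 0.6825i → escape time 3
(row=3, col=4): c = -0.9100 + 0.6825i → escape time 4
(row=4, col=0): c = -2.0000 + 0.4100i → escape time 1
(row=4, col=1): c = -1.7275 + 0.4100i → escape time 3
(row=4, col=2): c = -1.4550 + 0.4100i → escape time 4
(row=4, col=3): c = -1.1825 + 0.4100i → escape time 6
(row=4, col=4): c = -0.9100 + 0.4100i → escape time 7

Answer: 11122
11223
12333
13334
13467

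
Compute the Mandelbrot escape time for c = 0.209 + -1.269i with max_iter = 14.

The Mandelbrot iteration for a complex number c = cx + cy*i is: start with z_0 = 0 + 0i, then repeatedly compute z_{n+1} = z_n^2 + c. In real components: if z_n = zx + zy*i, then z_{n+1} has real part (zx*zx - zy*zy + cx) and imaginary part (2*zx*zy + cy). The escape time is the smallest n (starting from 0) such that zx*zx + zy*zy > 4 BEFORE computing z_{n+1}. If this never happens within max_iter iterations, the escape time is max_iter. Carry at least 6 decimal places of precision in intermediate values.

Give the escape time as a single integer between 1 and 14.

z_0 = 0 + 0i, c = 0.2090 + -1.2690i
Iter 1: z = 0.2090 + -1.2690i, |z|^2 = 1.6540
Iter 2: z = -1.3577 + -1.7994i, |z|^2 = 5.0813
Escaped at iteration 2

Answer: 2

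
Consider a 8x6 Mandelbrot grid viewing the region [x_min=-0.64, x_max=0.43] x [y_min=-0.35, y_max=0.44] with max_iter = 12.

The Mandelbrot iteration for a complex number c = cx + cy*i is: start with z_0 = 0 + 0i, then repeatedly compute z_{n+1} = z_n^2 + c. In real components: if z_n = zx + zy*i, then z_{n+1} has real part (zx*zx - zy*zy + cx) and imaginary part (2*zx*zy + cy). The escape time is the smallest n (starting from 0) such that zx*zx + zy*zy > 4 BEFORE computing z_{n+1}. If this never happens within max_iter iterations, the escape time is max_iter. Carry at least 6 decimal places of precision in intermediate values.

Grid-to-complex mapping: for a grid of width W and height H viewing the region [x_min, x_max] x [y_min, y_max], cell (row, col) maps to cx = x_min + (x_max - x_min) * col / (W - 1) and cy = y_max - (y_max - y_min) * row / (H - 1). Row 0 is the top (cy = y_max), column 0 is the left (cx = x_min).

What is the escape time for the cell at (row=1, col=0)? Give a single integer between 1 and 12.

z_0 = 0 + 0i, c = -0.6400 + 0.2820i
Iter 1: z = -0.6400 + 0.2820i, |z|^2 = 0.4891
Iter 2: z = -0.3099 + -0.0790i, |z|^2 = 0.1023
Iter 3: z = -0.5502 + 0.3309i, |z|^2 = 0.4122
Iter 4: z = -0.4468 + -0.0822i, |z|^2 = 0.2064
Iter 5: z = -0.4471 + 0.3554i, |z|^2 = 0.3262
Iter 6: z = -0.5664 + -0.0358i, |z|^2 = 0.3221
Iter 7: z = -0.3204 + 0.3226i, |z|^2 = 0.2067
Iter 8: z = -0.6414 + 0.0753i, |z|^2 = 0.4170
Iter 9: z = -0.2343 + 0.1855i, |z|^2 = 0.0893
Iter 10: z = -0.6195 + 0.1951i, |z|^2 = 0.4218
Iter 11: z = -0.2943 + 0.0403i, |z|^2 = 0.0882

Answer: 12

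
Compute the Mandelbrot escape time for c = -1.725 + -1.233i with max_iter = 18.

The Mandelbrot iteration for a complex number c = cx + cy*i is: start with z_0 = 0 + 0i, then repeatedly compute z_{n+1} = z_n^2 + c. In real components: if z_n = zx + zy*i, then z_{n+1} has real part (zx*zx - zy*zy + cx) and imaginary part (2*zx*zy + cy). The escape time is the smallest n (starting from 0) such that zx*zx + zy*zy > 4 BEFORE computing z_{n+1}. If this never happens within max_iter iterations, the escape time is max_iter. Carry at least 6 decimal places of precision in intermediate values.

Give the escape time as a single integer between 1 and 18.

z_0 = 0 + 0i, c = -1.7250 + -1.2330i
Iter 1: z = -1.7250 + -1.2330i, |z|^2 = 4.4959
Escaped at iteration 1

Answer: 1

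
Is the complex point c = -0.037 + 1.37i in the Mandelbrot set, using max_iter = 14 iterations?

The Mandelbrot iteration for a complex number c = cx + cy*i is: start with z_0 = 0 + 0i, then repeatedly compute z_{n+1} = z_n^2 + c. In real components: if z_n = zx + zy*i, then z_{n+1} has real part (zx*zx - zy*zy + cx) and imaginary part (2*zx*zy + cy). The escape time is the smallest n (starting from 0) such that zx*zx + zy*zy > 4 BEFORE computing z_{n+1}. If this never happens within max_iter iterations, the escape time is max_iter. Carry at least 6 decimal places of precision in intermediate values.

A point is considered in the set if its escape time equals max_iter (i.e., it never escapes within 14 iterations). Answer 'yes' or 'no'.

Answer: no

Derivation:
z_0 = 0 + 0i, c = -0.0370 + 1.3700i
Iter 1: z = -0.0370 + 1.3700i, |z|^2 = 1.8783
Iter 2: z = -1.9125 + 1.2686i, |z|^2 = 5.2672
Escaped at iteration 2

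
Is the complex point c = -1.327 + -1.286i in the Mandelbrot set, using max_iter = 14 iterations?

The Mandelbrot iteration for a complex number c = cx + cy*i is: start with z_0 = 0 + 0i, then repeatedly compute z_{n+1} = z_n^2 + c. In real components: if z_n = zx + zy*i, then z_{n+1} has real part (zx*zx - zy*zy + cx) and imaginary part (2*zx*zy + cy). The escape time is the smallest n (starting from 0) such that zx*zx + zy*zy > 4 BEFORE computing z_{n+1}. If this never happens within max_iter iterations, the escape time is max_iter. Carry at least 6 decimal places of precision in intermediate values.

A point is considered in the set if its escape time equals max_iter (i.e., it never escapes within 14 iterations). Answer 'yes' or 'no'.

z_0 = 0 + 0i, c = -1.3270 + -1.2860i
Iter 1: z = -1.3270 + -1.2860i, |z|^2 = 3.4147
Iter 2: z = -1.2199 + 2.1270i, |z|^2 = 6.0124
Escaped at iteration 2

Answer: no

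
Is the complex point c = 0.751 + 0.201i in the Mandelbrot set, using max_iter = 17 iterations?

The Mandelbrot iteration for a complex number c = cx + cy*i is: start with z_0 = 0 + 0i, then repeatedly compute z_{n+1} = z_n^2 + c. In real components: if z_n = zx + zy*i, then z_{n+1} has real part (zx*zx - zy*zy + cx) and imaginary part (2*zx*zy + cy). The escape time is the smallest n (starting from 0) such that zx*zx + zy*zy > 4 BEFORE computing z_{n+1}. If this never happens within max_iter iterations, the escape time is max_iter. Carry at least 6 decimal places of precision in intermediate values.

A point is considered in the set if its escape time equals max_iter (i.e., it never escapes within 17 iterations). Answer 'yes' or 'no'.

z_0 = 0 + 0i, c = 0.7510 + 0.2010i
Iter 1: z = 0.7510 + 0.2010i, |z|^2 = 0.6044
Iter 2: z = 1.2746 + 0.5029i, |z|^2 = 1.8775
Iter 3: z = 2.1227 + 1.4830i, |z|^2 = 6.7051
Escaped at iteration 3

Answer: no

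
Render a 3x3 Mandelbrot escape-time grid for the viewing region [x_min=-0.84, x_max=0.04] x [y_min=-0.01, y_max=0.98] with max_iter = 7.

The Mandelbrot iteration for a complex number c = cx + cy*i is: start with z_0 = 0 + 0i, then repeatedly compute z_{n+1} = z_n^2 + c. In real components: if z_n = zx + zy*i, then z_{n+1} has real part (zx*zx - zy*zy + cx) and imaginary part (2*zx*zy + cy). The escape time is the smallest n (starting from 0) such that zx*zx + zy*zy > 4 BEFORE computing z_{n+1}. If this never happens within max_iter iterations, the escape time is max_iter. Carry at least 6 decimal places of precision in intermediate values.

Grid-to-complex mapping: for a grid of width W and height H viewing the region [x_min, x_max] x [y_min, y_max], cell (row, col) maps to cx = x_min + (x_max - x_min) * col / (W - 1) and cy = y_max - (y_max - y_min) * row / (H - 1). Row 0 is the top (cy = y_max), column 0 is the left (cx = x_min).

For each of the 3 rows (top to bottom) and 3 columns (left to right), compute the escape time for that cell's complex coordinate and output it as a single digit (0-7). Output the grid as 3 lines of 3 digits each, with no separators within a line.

Answer: 346
677
777

Derivation:
(row=0, col=0): c = -0.8400 + 0.9800i → escape time 3
(row=0, col=1): c = -0.4000 + 0.9800i → escape time 4
(row=0, col=2): c = 0.0400 + 0.9800i → escape time 6
(row=1, col=0): c = -0.8400 + 0.4850i → escape time 6
(row=1, col=1): c = -0.4000 + 0.4850i → escape time 7
(row=1, col=2): c = 0.0400 + 0.4850i → escape time 7
(row=2, col=0): c = -0.8400 + -0.0100i → escape time 7
(row=2, col=1): c = -0.4000 + -0.0100i → escape time 7
(row=2, col=2): c = 0.0400 + -0.0100i → escape time 7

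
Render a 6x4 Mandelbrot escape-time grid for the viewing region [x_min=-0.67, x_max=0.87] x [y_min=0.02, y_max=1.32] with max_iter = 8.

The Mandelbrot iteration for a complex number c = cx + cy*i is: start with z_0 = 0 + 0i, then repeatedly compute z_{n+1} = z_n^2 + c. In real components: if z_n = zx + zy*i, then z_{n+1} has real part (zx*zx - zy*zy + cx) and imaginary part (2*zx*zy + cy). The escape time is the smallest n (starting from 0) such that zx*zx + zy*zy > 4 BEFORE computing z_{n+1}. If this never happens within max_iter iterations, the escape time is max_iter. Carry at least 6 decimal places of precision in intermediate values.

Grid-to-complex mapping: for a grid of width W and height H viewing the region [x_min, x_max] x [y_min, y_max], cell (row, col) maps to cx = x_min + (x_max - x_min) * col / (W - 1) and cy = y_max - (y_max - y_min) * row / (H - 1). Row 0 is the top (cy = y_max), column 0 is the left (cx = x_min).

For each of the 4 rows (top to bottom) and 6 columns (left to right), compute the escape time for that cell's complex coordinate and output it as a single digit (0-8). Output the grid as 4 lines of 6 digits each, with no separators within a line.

(row=0, col=0): c = -0.6700 + 1.3200i → escape time 2
(row=0, col=1): c = -0.3620 + 1.3200i → escape time 2
(row=0, col=2): c = -0.0540 + 1.3200i → escape time 2
(row=0, col=3): c = 0.2540 + 1.3200i → escape time 2
(row=0, col=4): c = 0.5620 + 1.3200i → escape time 2
(row=0, col=5): c = 0.8700 + 1.3200i → escape time 2
(row=1, col=0): c = -0.6700 + 0.8867i → escape time 4
(row=1, col=1): c = -0.3620 + 0.8867i → escape time 5
(row=1, col=2): c = -0.0540 + 0.8867i → escape time 8
(row=1, col=3): c = 0.2540 + 0.8867i → escape time 4
(row=1, col=4): c = 0.5620 + 0.8867i → escape time 3
(row=1, col=5): c = 0.8700 + 0.8867i → escape time 2
(row=2, col=0): c = -0.6700 + 0.4533i → escape time 8
(row=2, col=1): c = -0.3620 + 0.4533i → escape time 8
(row=2, col=2): c = -0.0540 + 0.4533i → escape time 8
(row=2, col=3): c = 0.2540 + 0.4533i → escape time 8
(row=2, col=4): c = 0.5620 + 0.4533i → escape time 4
(row=2, col=5): c = 0.8700 + 0.4533i → escape time 3
(row=3, col=0): c = -0.6700 + 0.0200i → escape time 8
(row=3, col=1): c = -0.3620 + 0.0200i → escape time 8
(row=3, col=2): c = -0.0540 + 0.0200i → escape time 8
(row=3, col=3): c = 0.2540 + 0.0200i → escape time 8
(row=3, col=4): c = 0.5620 + 0.0200i → escape time 4
(row=3, col=5): c = 0.8700 + 0.0200i → escape time 3

Answer: 222222
458432
888843
888843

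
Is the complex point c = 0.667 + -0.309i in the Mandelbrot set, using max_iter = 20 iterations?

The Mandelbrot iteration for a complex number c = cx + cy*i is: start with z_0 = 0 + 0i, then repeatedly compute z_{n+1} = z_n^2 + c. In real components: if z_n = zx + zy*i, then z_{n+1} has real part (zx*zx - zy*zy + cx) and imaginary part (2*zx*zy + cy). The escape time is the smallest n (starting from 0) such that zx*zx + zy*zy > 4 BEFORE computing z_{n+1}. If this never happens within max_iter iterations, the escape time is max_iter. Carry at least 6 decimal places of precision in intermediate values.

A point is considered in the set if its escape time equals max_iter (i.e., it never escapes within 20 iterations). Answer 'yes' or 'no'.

z_0 = 0 + 0i, c = 0.6670 + -0.3090i
Iter 1: z = 0.6670 + -0.3090i, |z|^2 = 0.5404
Iter 2: z = 1.0164 + -0.7212i, |z|^2 = 1.5532
Iter 3: z = 1.1799 + -1.7751i, |z|^2 = 4.5432
Escaped at iteration 3

Answer: no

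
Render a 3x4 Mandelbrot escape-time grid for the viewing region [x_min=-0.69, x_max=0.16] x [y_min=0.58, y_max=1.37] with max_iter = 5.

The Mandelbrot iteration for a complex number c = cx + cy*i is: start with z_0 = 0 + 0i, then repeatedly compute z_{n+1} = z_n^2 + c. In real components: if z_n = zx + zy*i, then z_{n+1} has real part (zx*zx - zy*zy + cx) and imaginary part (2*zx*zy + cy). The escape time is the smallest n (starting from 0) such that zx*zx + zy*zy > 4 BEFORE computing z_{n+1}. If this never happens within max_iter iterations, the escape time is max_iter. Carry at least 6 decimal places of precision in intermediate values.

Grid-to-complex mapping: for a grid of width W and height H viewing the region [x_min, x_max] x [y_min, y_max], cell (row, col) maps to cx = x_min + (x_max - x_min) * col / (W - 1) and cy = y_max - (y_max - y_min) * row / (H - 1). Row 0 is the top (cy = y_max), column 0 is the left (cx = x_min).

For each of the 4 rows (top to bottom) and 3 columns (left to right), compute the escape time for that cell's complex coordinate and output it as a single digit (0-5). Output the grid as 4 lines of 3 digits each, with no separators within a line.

Answer: 222
353
455
555

Derivation:
(row=0, col=0): c = -0.6900 + 1.3700i → escape time 2
(row=0, col=1): c = -0.2650 + 1.3700i → escape time 2
(row=0, col=2): c = 0.1600 + 1.3700i → escape time 2
(row=1, col=0): c = -0.6900 + 1.1067i → escape time 3
(row=1, col=1): c = -0.2650 + 1.1067i → escape time 5
(row=1, col=2): c = 0.1600 + 1.1067i → escape time 3
(row=2, col=0): c = -0.6900 + 0.8433i → escape time 4
(row=2, col=1): c = -0.2650 + 0.8433i → escape time 5
(row=2, col=2): c = 0.1600 + 0.8433i → escape time 5
(row=3, col=0): c = -0.6900 + 0.5800i → escape time 5
(row=3, col=1): c = -0.2650 + 0.5800i → escape time 5
(row=3, col=2): c = 0.1600 + 0.5800i → escape time 5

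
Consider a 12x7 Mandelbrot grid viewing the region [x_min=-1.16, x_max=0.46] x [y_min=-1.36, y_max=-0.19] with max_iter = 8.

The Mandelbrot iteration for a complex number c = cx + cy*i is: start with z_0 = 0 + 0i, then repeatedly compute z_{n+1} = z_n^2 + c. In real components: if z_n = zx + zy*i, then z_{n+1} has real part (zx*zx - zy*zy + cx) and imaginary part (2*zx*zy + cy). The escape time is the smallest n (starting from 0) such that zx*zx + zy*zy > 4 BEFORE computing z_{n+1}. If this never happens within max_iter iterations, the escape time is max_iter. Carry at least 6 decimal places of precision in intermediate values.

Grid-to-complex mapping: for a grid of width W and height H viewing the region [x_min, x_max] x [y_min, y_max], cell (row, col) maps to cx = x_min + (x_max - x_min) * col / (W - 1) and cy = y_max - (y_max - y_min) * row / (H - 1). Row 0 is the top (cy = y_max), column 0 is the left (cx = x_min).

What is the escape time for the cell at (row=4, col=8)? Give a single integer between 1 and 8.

Answer: 6

Derivation:
z_0 = 0 + 0i, c = 0.0182 + -0.9700i
Iter 1: z = 0.0182 + -0.9700i, |z|^2 = 0.9412
Iter 2: z = -0.9224 + -1.0053i, |z|^2 = 1.8614
Iter 3: z = -0.1416 + 0.8845i, |z|^2 = 0.8024
Iter 4: z = -0.7441 + -1.2205i, |z|^2 = 2.0433
Iter 5: z = -0.9177 + 0.8463i, |z|^2 = 1.5584
Iter 6: z = 0.1440 + -2.5234i, |z|^2 = 6.3881
Escaped at iteration 6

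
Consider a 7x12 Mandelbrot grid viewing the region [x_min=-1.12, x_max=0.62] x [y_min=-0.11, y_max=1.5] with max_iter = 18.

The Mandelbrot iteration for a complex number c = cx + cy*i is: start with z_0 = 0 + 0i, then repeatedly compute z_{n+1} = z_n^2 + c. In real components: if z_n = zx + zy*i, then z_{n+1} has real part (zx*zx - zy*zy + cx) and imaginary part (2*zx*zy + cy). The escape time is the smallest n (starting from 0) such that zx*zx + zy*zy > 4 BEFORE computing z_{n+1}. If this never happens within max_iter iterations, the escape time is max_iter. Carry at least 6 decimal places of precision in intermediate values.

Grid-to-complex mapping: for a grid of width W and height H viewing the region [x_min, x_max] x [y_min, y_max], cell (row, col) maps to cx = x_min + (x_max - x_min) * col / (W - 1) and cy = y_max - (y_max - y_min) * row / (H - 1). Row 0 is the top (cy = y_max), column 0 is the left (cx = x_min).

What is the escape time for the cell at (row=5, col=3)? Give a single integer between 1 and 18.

Answer: 18

Derivation:
z_0 = 0 + 0i, c = -0.2500 + 0.7682i
Iter 1: z = -0.2500 + 0.7682i, |z|^2 = 0.6526
Iter 2: z = -0.7776 + 0.3841i, |z|^2 = 0.7522
Iter 3: z = 0.2071 + 0.1708i, |z|^2 = 0.0721
Iter 4: z = -0.2363 + 0.8390i, |z|^2 = 0.7597
Iter 5: z = -0.8980 + 0.3717i, |z|^2 = 0.9446
Iter 6: z = 0.4183 + 0.1005i, |z|^2 = 0.1851
Iter 7: z = -0.0852 + 0.8523i, |z|^2 = 0.7337
Iter 8: z = -0.9691 + 0.6230i, |z|^2 = 1.3274
Iter 9: z = 0.3011 + -0.4394i, |z|^2 = 0.2837
Iter 10: z = -0.3524 + 0.5036i, |z|^2 = 0.3778
Iter 11: z = -0.3794 + 0.4133i, |z|^2 = 0.3147
Iter 12: z = -0.2768 + 0.4546i, |z|^2 = 0.2833
Iter 13: z = -0.3800 + 0.5165i, |z|^2 = 0.4112
Iter 14: z = -0.3723 + 0.3756i, |z|^2 = 0.2797
Iter 15: z = -0.2525 + 0.4885i, |z|^2 = 0.3024
Iter 16: z = -0.4249 + 0.5215i, |z|^2 = 0.4525
Iter 17: z = -0.3415 + 0.3250i, |z|^2 = 0.2223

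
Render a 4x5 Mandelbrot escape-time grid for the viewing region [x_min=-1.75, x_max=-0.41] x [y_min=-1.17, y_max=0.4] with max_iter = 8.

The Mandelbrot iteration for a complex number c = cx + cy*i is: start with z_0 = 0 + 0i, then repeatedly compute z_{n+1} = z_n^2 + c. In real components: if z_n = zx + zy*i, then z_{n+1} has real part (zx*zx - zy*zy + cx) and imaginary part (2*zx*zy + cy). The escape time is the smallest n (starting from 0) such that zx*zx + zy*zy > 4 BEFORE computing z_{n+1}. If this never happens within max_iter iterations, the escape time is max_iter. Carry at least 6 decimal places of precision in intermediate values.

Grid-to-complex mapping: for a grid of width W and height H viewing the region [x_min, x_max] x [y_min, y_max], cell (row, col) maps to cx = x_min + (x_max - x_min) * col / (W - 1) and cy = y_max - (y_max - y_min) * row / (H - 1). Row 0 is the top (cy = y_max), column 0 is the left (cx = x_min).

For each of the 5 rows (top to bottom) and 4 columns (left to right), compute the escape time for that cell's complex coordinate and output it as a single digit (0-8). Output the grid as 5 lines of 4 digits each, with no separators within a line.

Answer: 3778
8888
3778
2346
1233

Derivation:
(row=0, col=0): c = -1.7500 + 0.4000i → escape time 3
(row=0, col=1): c = -1.3033 + 0.4000i → escape time 7
(row=0, col=2): c = -0.8567 + 0.4000i → escape time 7
(row=0, col=3): c = -0.4100 + 0.4000i → escape time 8
(row=1, col=0): c = -1.7500 + 0.0075i → escape time 8
(row=1, col=1): c = -1.3033 + 0.0075i → escape time 8
(row=1, col=2): c = -0.8567 + 0.0075i → escape time 8
(row=1, col=3): c = -0.4100 + 0.0075i → escape time 8
(row=2, col=0): c = -1.7500 + -0.3850i → escape time 3
(row=2, col=1): c = -1.3033 + -0.3850i → escape time 7
(row=2, col=2): c = -0.8567 + -0.3850i → escape time 7
(row=2, col=3): c = -0.4100 + -0.3850i → escape time 8
(row=3, col=0): c = -1.7500 + -0.7775i → escape time 2
(row=3, col=1): c = -1.3033 + -0.7775i → escape time 3
(row=3, col=2): c = -0.8567 + -0.7775i → escape time 4
(row=3, col=3): c = -0.4100 + -0.7775i → escape time 6
(row=4, col=0): c = -1.7500 + -1.1700i → escape time 1
(row=4, col=1): c = -1.3033 + -1.1700i → escape time 2
(row=4, col=2): c = -0.8567 + -1.1700i → escape time 3
(row=4, col=3): c = -0.4100 + -1.1700i → escape time 3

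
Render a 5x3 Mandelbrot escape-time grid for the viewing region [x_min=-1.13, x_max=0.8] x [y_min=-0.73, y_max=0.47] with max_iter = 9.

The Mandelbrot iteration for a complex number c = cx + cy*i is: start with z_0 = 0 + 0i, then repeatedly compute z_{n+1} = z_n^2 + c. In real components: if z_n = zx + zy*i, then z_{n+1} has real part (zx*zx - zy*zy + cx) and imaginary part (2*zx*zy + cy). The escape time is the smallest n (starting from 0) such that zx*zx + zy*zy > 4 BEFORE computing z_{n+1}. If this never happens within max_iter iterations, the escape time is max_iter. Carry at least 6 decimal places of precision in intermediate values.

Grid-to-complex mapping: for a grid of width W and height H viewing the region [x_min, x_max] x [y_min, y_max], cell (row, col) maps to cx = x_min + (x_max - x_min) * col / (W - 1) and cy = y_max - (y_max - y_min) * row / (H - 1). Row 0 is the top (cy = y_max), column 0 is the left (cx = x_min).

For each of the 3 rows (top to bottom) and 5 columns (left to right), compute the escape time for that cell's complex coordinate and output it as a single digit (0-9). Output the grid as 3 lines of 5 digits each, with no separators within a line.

Answer: 59993
99993
35962

Derivation:
(row=0, col=0): c = -1.1300 + 0.4700i → escape time 5
(row=0, col=1): c = -0.6475 + 0.4700i → escape time 9
(row=0, col=2): c = -0.1650 + 0.4700i → escape time 9
(row=0, col=3): c = 0.3175 + 0.4700i → escape time 9
(row=0, col=4): c = 0.8000 + 0.4700i → escape time 3
(row=1, col=0): c = -1.1300 + -0.1300i → escape time 9
(row=1, col=1): c = -0.6475 + -0.1300i → escape time 9
(row=1, col=2): c = -0.1650 + -0.1300i → escape time 9
(row=1, col=3): c = 0.3175 + -0.1300i → escape time 9
(row=1, col=4): c = 0.8000 + -0.1300i → escape time 3
(row=2, col=0): c = -1.1300 + -0.7300i → escape time 3
(row=2, col=1): c = -0.6475 + -0.7300i → escape time 5
(row=2, col=2): c = -0.1650 + -0.7300i → escape time 9
(row=2, col=3): c = 0.3175 + -0.7300i → escape time 6
(row=2, col=4): c = 0.8000 + -0.7300i → escape time 2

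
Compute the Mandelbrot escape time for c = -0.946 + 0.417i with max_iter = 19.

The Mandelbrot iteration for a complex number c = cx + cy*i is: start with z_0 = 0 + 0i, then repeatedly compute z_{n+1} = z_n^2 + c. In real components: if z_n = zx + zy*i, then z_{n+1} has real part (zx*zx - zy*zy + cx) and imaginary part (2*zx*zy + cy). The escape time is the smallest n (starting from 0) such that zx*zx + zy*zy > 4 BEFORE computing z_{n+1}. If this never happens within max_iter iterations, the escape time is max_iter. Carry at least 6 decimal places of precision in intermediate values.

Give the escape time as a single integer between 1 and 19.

Answer: 6

Derivation:
z_0 = 0 + 0i, c = -0.9460 + 0.4170i
Iter 1: z = -0.9460 + 0.4170i, |z|^2 = 1.0688
Iter 2: z = -0.2250 + -0.3720i, |z|^2 = 0.1890
Iter 3: z = -1.0337 + 0.5844i, |z|^2 = 1.4101
Iter 4: z = -0.2189 + -0.7912i, |z|^2 = 0.6738
Iter 5: z = -1.5240 + 0.7633i, |z|^2 = 2.9053
Iter 6: z = 0.7941 + -1.9096i, |z|^2 = 4.2772
Escaped at iteration 6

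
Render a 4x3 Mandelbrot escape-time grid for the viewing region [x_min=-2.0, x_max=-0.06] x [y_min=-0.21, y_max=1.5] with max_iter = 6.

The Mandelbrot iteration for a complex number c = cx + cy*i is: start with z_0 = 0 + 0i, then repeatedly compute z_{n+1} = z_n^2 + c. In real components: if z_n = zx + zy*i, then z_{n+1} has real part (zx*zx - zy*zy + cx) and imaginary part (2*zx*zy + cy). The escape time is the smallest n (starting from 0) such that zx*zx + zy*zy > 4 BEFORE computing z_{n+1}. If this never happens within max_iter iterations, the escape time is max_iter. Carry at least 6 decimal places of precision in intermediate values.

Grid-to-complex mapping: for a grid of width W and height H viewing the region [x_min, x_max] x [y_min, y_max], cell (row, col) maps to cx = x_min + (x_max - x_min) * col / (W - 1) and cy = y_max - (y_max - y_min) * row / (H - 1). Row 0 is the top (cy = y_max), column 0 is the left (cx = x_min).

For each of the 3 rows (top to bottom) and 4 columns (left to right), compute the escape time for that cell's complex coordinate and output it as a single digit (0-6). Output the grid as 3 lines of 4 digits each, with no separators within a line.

Answer: 1122
1366
1666

Derivation:
(row=0, col=0): c = -2.0000 + 1.5000i → escape time 1
(row=0, col=1): c = -1.3533 + 1.5000i → escape time 1
(row=0, col=2): c = -0.7067 + 1.5000i → escape time 2
(row=0, col=3): c = -0.0600 + 1.5000i → escape time 2
(row=1, col=0): c = -2.0000 + 0.6450i → escape time 1
(row=1, col=1): c = -1.3533 + 0.6450i → escape time 3
(row=1, col=2): c = -0.7067 + 0.6450i → escape time 6
(row=1, col=3): c = -0.0600 + 0.6450i → escape time 6
(row=2, col=0): c = -2.0000 + -0.2100i → escape time 1
(row=2, col=1): c = -1.3533 + -0.2100i → escape time 6
(row=2, col=2): c = -0.7067 + -0.2100i → escape time 6
(row=2, col=3): c = -0.0600 + -0.2100i → escape time 6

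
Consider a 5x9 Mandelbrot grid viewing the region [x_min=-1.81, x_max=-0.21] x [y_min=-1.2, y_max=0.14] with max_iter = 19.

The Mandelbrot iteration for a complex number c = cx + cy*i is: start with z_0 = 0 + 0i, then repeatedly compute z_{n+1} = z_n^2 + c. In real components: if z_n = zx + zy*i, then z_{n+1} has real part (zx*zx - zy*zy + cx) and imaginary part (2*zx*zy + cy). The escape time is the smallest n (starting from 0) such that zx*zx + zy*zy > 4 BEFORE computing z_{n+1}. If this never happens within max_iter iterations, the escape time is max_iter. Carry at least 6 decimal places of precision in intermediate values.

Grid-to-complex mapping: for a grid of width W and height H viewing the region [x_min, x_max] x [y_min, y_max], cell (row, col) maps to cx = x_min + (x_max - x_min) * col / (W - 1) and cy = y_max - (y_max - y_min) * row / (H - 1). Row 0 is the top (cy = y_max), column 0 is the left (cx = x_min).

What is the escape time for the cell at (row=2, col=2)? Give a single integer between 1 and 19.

Answer: 19

Derivation:
z_0 = 0 + 0i, c = -1.0100 + -0.1950i
Iter 1: z = -1.0100 + -0.1950i, |z|^2 = 1.0581
Iter 2: z = -0.0279 + 0.1989i, |z|^2 = 0.0403
Iter 3: z = -1.0488 + -0.2061i, |z|^2 = 1.1424
Iter 4: z = 0.0475 + 0.2373i, |z|^2 = 0.0586
Iter 5: z = -1.0641 + -0.1725i, |z|^2 = 1.1620
Iter 6: z = 0.0925 + 0.1720i, |z|^2 = 0.0382
Iter 7: z = -1.0310 + -0.1632i, |z|^2 = 1.0897
Iter 8: z = 0.0264 + 0.1415i, |z|^2 = 0.0207
Iter 9: z = -1.0293 + -0.1875i, |z|^2 = 1.0947
Iter 10: z = 0.0143 + 0.1910i, |z|^2 = 0.0367
Iter 11: z = -1.0463 + -0.1895i, |z|^2 = 1.1306
Iter 12: z = 0.0488 + 0.2016i, |z|^2 = 0.0430
Iter 13: z = -1.0483 + -0.1753i, |z|^2 = 1.1296
Iter 14: z = 0.0581 + 0.1726i, |z|^2 = 0.0332
Iter 15: z = -1.0364 + -0.1749i, |z|^2 = 1.1047
Iter 16: z = 0.0335 + 0.1676i, |z|^2 = 0.0292
Iter 17: z = -1.0370 + -0.1838i, |z|^2 = 1.1091
Iter 18: z = 0.0315 + 0.1861i, |z|^2 = 0.0356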